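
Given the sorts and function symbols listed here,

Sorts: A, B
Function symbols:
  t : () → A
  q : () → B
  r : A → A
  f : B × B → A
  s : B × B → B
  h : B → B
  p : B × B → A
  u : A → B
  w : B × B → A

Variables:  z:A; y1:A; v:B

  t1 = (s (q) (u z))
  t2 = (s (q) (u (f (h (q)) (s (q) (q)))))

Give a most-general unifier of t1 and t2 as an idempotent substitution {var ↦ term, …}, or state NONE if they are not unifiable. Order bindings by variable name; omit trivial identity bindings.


{z ↦ (f (h (q)) (s (q) (q)))}


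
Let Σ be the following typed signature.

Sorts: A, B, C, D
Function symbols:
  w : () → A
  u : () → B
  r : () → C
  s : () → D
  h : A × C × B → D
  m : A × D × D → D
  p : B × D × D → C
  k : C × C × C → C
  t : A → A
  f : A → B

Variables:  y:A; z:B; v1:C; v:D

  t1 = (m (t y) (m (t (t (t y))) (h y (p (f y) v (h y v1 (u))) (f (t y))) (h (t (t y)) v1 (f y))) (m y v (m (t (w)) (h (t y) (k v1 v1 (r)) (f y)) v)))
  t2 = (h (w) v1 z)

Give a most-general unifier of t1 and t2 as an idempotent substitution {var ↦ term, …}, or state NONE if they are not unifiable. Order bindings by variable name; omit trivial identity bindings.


head clash or occurs-check failure — not unifiable

NONE (not unifiable)


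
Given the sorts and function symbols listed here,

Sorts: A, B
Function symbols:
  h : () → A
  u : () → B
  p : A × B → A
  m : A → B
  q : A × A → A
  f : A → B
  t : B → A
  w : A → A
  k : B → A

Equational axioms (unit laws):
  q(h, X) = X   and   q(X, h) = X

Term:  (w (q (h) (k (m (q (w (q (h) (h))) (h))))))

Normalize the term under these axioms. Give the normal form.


1. (w (q (h) (k (m (q (w (q (h) (h))) (h))))))  →  (w (k (m (q (w (q (h) (h))) (h)))))
2. (w (k (m (q (w (q (h) (h))) (h)))))  →  (w (k (m (w (q (h) (h))))))
3. (w (k (m (w (q (h) (h))))))  →  (w (k (m (w (h)))))

normal form = (w (k (m (w (h)))))


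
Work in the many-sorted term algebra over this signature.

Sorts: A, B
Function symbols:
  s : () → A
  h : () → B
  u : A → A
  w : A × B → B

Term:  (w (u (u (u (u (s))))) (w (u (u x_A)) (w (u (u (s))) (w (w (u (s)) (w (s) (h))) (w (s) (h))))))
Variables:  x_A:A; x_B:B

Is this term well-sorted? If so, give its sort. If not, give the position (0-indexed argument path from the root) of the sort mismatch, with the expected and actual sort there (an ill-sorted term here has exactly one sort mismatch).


          (s) : A
        (u (s)) : A
      (u (u (s))) : A
    (u (u (u (s)))) : A
  (u (u (u (u (s))))) : A
        x_A : A
      (u x_A) : A
    (u (u x_A)) : A
          (s) : A
        (u (s)) : A
      (u (u (s))) : A
            (s) : A
          (u (s)) : A
            (s) : A
            (h) : B
          (w (s) (h)) : B
        (w (u (s)) (w (s) (h))) : B
          (s) : A
          (h) : B
        (w (s) (h)) : B
      (w (w (u (s)) (w (s) (h))) (w (s) (h))) : ✗ arg 0 at [1, 1, 1, 0] has sort B, expected A

ill-sorted at position [1, 1, 1, 0]: expected A, got B


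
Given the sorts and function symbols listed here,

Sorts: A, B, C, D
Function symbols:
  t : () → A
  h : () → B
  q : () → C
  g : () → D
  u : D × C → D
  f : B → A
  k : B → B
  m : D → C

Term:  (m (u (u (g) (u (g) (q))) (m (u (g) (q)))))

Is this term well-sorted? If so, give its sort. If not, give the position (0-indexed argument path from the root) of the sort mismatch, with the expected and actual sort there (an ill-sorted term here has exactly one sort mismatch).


ill-sorted at position [0, 0, 1]: expected C, got D

      (g) : D
        (g) : D
        (q) : C
      (u (g) (q)) : D
    (u (g) (u (g) (q))) : ✗ arg 1 at [0, 0, 1] has sort D, expected C
        (g) : D
        (q) : C
      (u (g) (q)) : D
    (m (u (g) (q))) : C


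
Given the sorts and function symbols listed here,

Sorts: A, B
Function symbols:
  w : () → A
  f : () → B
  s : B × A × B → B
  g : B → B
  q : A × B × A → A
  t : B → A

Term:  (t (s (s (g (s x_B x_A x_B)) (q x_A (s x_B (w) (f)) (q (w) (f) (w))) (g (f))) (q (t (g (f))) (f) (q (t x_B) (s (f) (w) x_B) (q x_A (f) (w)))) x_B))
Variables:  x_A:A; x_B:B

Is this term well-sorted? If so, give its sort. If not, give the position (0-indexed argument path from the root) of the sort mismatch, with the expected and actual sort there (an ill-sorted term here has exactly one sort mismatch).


          x_B : B
          x_A : A
          x_B : B
        (s x_B x_A x_B) : B
      (g (s x_B x_A x_B)) : B
        x_A : A
          x_B : B
          (w) : A
          (f) : B
        (s x_B (w) (f)) : B
          (w) : A
          (f) : B
          (w) : A
        (q (w) (f) (w)) : A
      (q x_A (s x_B (w) (f)) (q (w) (f) (w))) : A
        (f) : B
      (g (f)) : B
    (s (g (s x_B x_A x_B)) (q x_A (s x_B (w) (f)) (q (w) (f) (w))) (g (f))) : B
          (f) : B
        (g (f)) : B
      (t (g (f))) : A
      (f) : B
          x_B : B
        (t x_B) : A
          (f) : B
          (w) : A
          x_B : B
        (s (f) (w) x_B) : B
          x_A : A
          (f) : B
          (w) : A
        (q x_A (f) (w)) : A
      (q (t x_B) (s (f) (w) x_B) (q x_A (f) (w))) : A
    (q (t (g (f))) (f) (q (t x_B) (s (f) (w) x_B) (q x_A (f) (w)))) : A
    x_B : B
  (s (s (g (s x_B x_A x_B)) (q x_A (s x_B (w) (f)) (q (w) (f) (w))) (g (f))) (q (t (g (f))) (f) (q (t x_B) (s (f) (w) x_B) (q x_A (f) (w)))) x_B) : B
(t (s (s (g (s x_B x_A x_B)) (q x_A (s x_B (w) (f)) (q (w) (f) (w))) (g (f))) (q (t (g (f))) (f) (q (t x_B) (s (f) (w) x_B) (q x_A (f) (w)))) x_B)) : A

well-sorted; sort = A


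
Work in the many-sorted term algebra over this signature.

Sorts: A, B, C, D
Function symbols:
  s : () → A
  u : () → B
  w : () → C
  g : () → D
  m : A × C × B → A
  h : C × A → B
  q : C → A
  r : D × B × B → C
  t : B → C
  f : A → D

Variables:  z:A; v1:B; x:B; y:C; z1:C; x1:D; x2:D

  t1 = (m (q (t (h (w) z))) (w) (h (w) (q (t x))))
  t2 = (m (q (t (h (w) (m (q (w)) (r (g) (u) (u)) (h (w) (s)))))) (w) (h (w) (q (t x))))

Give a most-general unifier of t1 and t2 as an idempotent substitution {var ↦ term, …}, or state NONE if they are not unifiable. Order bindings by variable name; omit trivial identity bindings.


{z ↦ (m (q (w)) (r (g) (u) (u)) (h (w) (s)))}


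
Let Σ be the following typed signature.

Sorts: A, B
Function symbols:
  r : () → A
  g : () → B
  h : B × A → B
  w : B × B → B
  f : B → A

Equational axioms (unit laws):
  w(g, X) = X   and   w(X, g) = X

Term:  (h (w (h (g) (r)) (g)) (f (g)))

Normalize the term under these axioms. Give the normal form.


1. (h (w (h (g) (r)) (g)) (f (g)))  →  (h (h (g) (r)) (f (g)))

normal form = (h (h (g) (r)) (f (g)))


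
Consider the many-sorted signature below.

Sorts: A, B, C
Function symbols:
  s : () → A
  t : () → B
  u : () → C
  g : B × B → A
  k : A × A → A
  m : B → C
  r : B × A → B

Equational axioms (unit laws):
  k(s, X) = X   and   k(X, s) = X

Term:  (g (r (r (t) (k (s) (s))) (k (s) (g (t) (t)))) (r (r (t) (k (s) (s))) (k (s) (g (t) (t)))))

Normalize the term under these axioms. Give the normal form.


normal form = (g (r (r (t) (s)) (g (t) (t))) (r (r (t) (s)) (g (t) (t))))

1. (g (r (r (t) (k (s) (s))) (k (s) (g (t) (t)))) (r (r (t) (k (s) (s))) (k (s) (g (t) (t)))))  →  (g (r (r (t) (s)) (k (s) (g (t) (t)))) (r (r (t) (k (s) (s))) (k (s) (g (t) (t)))))
2. (g (r (r (t) (s)) (k (s) (g (t) (t)))) (r (r (t) (k (s) (s))) (k (s) (g (t) (t)))))  →  (g (r (r (t) (s)) (g (t) (t))) (r (r (t) (k (s) (s))) (k (s) (g (t) (t)))))
3. (g (r (r (t) (s)) (g (t) (t))) (r (r (t) (k (s) (s))) (k (s) (g (t) (t)))))  →  (g (r (r (t) (s)) (g (t) (t))) (r (r (t) (s)) (k (s) (g (t) (t)))))
4. (g (r (r (t) (s)) (g (t) (t))) (r (r (t) (s)) (k (s) (g (t) (t)))))  →  (g (r (r (t) (s)) (g (t) (t))) (r (r (t) (s)) (g (t) (t))))


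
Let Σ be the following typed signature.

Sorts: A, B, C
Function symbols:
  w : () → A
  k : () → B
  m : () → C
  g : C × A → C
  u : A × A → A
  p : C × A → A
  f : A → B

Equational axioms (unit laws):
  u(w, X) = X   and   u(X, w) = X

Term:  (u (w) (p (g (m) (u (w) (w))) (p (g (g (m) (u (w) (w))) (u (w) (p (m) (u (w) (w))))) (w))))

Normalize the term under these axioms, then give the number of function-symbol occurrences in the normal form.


1. (u (w) (p (g (m) (u (w) (w))) (p (g (g (m) (u (w) (w))) (u (w) (p (m) (u (w) (w))))) (w))))  →  (p (g (m) (u (w) (w))) (p (g (g (m) (u (w) (w))) (u (w) (p (m) (u (w) (w))))) (w)))
2. (p (g (m) (u (w) (w))) (p (g (g (m) (u (w) (w))) (u (w) (p (m) (u (w) (w))))) (w)))  →  (p (g (m) (w)) (p (g (g (m) (u (w) (w))) (u (w) (p (m) (u (w) (w))))) (w)))
3. (p (g (m) (w)) (p (g (g (m) (u (w) (w))) (u (w) (p (m) (u (w) (w))))) (w)))  →  (p (g (m) (w)) (p (g (g (m) (w)) (u (w) (p (m) (u (w) (w))))) (w)))
4. (p (g (m) (w)) (p (g (g (m) (w)) (u (w) (p (m) (u (w) (w))))) (w)))  →  (p (g (m) (w)) (p (g (g (m) (w)) (p (m) (u (w) (w)))) (w)))
5. (p (g (m) (w)) (p (g (g (m) (w)) (p (m) (u (w) (w)))) (w)))  →  (p (g (m) (w)) (p (g (g (m) (w)) (p (m) (w))) (w)))
normal form: (p (g (m) (w)) (p (g (g (m) (w)) (p (m) (w))) (w)))

size = 13


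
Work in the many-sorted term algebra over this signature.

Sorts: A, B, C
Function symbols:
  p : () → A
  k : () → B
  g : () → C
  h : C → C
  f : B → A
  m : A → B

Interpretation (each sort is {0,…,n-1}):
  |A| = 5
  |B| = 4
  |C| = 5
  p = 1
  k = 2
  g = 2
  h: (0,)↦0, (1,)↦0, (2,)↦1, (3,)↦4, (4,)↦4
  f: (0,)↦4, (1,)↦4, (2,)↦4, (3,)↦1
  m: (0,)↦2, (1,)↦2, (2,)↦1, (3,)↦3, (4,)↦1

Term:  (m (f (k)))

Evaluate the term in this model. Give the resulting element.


  k = 2
  (f (k)) = f(2,) = 4
  (m (f (k))) = m(4,) = 1

value = 1


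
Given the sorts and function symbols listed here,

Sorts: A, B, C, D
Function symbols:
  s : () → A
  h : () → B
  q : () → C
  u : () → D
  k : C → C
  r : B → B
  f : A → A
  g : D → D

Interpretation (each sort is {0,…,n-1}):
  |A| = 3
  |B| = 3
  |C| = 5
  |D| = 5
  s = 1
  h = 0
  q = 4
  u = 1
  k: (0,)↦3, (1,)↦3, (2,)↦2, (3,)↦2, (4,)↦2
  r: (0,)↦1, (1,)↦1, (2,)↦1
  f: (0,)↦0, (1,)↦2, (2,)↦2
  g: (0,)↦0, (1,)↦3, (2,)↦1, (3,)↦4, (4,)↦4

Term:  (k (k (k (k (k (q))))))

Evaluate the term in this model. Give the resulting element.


value = 2

  q = 4
  (k (q)) = k(4,) = 2
  (k (k (q))) = k(2,) = 2
  (k (k (k (q)))) = k(2,) = 2
  (k (k (k (k (q))))) = k(2,) = 2
  (k (k (k (k (k (q)))))) = k(2,) = 2


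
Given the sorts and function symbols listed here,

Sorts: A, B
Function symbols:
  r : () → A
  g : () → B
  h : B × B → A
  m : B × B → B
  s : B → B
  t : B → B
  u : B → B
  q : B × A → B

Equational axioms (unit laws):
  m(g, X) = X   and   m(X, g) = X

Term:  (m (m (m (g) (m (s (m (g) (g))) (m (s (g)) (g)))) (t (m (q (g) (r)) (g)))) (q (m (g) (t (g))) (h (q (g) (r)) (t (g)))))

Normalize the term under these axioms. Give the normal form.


normal form = (m (m (m (s (g)) (s (g))) (t (q (g) (r)))) (q (t (g)) (h (q (g) (r)) (t (g)))))

1. (m (m (m (g) (m (s (m (g) (g))) (m (s (g)) (g)))) (t (m (q (g) (r)) (g)))) (q (m (g) (t (g))) (h (q (g) (r)) (t (g)))))  →  (m (m (m (s (m (g) (g))) (m (s (g)) (g))) (t (m (q (g) (r)) (g)))) (q (m (g) (t (g))) (h (q (g) (r)) (t (g)))))
2. (m (m (m (s (m (g) (g))) (m (s (g)) (g))) (t (m (q (g) (r)) (g)))) (q (m (g) (t (g))) (h (q (g) (r)) (t (g)))))  →  (m (m (m (s (g)) (m (s (g)) (g))) (t (m (q (g) (r)) (g)))) (q (m (g) (t (g))) (h (q (g) (r)) (t (g)))))
3. (m (m (m (s (g)) (m (s (g)) (g))) (t (m (q (g) (r)) (g)))) (q (m (g) (t (g))) (h (q (g) (r)) (t (g)))))  →  (m (m (m (s (g)) (s (g))) (t (m (q (g) (r)) (g)))) (q (m (g) (t (g))) (h (q (g) (r)) (t (g)))))
4. (m (m (m (s (g)) (s (g))) (t (m (q (g) (r)) (g)))) (q (m (g) (t (g))) (h (q (g) (r)) (t (g)))))  →  (m (m (m (s (g)) (s (g))) (t (q (g) (r)))) (q (m (g) (t (g))) (h (q (g) (r)) (t (g)))))
5. (m (m (m (s (g)) (s (g))) (t (q (g) (r)))) (q (m (g) (t (g))) (h (q (g) (r)) (t (g)))))  →  (m (m (m (s (g)) (s (g))) (t (q (g) (r)))) (q (t (g)) (h (q (g) (r)) (t (g)))))


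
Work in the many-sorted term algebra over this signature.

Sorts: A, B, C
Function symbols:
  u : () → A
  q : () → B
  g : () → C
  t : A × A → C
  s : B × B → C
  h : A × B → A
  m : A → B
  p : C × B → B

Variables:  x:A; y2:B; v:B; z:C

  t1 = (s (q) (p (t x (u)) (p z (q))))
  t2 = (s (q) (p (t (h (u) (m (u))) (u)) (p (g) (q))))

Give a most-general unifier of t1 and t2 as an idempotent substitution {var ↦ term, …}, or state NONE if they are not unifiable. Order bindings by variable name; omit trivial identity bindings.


{x ↦ (h (u) (m (u))), z ↦ (g)}


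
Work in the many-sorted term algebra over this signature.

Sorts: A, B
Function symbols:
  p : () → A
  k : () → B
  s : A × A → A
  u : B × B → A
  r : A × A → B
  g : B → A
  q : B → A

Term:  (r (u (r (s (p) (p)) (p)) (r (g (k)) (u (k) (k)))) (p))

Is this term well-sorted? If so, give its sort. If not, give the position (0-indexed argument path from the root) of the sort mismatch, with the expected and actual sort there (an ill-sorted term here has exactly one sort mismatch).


        (p) : A
        (p) : A
      (s (p) (p)) : A
      (p) : A
    (r (s (p) (p)) (p)) : B
        (k) : B
      (g (k)) : A
        (k) : B
        (k) : B
      (u (k) (k)) : A
    (r (g (k)) (u (k) (k))) : B
  (u (r (s (p) (p)) (p)) (r (g (k)) (u (k) (k)))) : A
  (p) : A
(r (u (r (s (p) (p)) (p)) (r (g (k)) (u (k) (k)))) (p)) : B

well-sorted; sort = B


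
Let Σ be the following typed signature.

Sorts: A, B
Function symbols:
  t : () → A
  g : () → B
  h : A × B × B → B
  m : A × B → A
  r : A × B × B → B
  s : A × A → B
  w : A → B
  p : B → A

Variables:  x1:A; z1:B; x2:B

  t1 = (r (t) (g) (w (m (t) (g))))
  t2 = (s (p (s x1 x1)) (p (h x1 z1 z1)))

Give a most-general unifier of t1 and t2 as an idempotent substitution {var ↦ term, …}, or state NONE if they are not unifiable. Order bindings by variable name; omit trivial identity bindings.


NONE (not unifiable)

head clash or occurs-check failure — not unifiable


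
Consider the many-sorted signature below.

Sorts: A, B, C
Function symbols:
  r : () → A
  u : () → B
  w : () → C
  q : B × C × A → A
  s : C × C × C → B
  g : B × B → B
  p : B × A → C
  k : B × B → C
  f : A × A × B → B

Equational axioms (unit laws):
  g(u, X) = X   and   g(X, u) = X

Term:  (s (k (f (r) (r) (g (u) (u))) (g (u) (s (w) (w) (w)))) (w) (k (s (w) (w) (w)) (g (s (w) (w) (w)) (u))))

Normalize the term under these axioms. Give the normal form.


normal form = (s (k (f (r) (r) (u)) (s (w) (w) (w))) (w) (k (s (w) (w) (w)) (s (w) (w) (w))))

1. (s (k (f (r) (r) (g (u) (u))) (g (u) (s (w) (w) (w)))) (w) (k (s (w) (w) (w)) (g (s (w) (w) (w)) (u))))  →  (s (k (f (r) (r) (u)) (g (u) (s (w) (w) (w)))) (w) (k (s (w) (w) (w)) (g (s (w) (w) (w)) (u))))
2. (s (k (f (r) (r) (u)) (g (u) (s (w) (w) (w)))) (w) (k (s (w) (w) (w)) (g (s (w) (w) (w)) (u))))  →  (s (k (f (r) (r) (u)) (s (w) (w) (w))) (w) (k (s (w) (w) (w)) (g (s (w) (w) (w)) (u))))
3. (s (k (f (r) (r) (u)) (s (w) (w) (w))) (w) (k (s (w) (w) (w)) (g (s (w) (w) (w)) (u))))  →  (s (k (f (r) (r) (u)) (s (w) (w) (w))) (w) (k (s (w) (w) (w)) (s (w) (w) (w))))


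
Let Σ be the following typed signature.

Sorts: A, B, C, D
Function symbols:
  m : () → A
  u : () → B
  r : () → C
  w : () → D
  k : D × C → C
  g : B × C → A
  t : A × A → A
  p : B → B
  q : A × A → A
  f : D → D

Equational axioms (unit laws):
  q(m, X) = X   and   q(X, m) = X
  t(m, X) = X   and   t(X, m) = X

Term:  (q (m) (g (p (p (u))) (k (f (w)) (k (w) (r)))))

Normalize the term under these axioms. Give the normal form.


normal form = (g (p (p (u))) (k (f (w)) (k (w) (r))))

1. (q (m) (g (p (p (u))) (k (f (w)) (k (w) (r)))))  →  (g (p (p (u))) (k (f (w)) (k (w) (r))))


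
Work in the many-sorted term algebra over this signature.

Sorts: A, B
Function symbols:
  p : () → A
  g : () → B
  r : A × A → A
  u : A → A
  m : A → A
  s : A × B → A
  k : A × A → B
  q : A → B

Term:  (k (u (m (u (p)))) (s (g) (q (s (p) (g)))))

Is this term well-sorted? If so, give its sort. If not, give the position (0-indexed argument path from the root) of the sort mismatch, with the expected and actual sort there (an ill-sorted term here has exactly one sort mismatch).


        (p) : A
      (u (p)) : A
    (m (u (p))) : A
  (u (m (u (p)))) : A
    (g) : B
        (p) : A
        (g) : B
      (s (p) (g)) : A
    (q (s (p) (g))) : B
  (s (g) (q (s (p) (g)))) : ✗ arg 0 at [1, 0] has sort B, expected A

ill-sorted at position [1, 0]: expected A, got B


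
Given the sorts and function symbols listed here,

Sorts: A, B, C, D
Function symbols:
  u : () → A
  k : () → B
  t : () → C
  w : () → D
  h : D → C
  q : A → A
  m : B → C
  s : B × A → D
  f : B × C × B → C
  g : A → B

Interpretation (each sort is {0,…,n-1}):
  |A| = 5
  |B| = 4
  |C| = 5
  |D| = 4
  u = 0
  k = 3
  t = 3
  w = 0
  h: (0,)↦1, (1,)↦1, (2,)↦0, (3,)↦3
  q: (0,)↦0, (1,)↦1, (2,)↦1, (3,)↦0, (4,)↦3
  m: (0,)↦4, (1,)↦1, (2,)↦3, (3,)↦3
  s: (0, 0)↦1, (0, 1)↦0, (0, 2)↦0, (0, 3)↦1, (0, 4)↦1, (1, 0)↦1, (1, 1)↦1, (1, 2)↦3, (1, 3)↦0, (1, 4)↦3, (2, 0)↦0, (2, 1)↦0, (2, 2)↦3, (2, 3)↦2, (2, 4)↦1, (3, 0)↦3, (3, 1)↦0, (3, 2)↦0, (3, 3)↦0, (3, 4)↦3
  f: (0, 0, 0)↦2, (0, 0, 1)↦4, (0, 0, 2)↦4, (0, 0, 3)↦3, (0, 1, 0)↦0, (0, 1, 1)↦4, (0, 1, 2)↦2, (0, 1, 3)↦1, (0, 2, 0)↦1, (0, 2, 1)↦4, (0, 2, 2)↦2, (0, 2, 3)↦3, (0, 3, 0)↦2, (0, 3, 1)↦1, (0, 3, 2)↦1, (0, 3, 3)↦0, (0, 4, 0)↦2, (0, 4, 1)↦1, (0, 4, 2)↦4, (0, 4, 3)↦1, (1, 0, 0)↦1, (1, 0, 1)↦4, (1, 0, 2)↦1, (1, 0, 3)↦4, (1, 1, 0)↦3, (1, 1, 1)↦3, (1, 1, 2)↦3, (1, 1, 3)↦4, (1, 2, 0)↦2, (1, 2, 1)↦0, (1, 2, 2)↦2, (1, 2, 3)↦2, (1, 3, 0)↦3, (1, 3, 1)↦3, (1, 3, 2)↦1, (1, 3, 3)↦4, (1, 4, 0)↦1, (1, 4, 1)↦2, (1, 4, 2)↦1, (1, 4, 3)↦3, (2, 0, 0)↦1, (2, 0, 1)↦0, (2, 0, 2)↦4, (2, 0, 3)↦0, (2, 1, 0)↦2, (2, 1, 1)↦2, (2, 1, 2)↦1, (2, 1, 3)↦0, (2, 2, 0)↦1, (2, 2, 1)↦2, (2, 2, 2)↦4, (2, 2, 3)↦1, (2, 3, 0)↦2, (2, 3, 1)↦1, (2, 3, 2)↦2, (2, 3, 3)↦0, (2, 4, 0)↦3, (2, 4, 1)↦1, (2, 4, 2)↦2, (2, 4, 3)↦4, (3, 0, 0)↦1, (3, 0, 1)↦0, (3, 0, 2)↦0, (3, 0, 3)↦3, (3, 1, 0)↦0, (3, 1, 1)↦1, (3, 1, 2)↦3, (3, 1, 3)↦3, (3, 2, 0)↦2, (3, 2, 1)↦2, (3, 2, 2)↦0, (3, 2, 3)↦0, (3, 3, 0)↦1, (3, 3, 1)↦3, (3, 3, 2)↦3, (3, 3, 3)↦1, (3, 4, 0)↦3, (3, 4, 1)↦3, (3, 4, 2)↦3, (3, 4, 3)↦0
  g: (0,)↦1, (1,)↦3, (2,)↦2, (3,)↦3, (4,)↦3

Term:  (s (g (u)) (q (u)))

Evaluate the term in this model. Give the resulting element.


value = 1

  u = 0
  (g (u)) = g(0,) = 1
  u = 0
  (q (u)) = q(0,) = 0
  (s (g (u)) (q (u))) = s(1, 0) = 1


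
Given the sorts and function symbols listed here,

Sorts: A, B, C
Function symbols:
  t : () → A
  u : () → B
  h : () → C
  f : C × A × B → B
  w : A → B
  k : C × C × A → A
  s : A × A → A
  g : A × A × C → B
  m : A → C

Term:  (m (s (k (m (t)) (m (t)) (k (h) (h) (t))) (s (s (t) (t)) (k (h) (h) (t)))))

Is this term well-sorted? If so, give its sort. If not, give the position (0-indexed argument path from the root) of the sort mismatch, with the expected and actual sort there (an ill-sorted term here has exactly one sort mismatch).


well-sorted; sort = C

        (t) : A
      (m (t)) : C
        (t) : A
      (m (t)) : C
        (h) : C
        (h) : C
        (t) : A
      (k (h) (h) (t)) : A
    (k (m (t)) (m (t)) (k (h) (h) (t))) : A
        (t) : A
        (t) : A
      (s (t) (t)) : A
        (h) : C
        (h) : C
        (t) : A
      (k (h) (h) (t)) : A
    (s (s (t) (t)) (k (h) (h) (t))) : A
  (s (k (m (t)) (m (t)) (k (h) (h) (t))) (s (s (t) (t)) (k (h) (h) (t)))) : A
(m (s (k (m (t)) (m (t)) (k (h) (h) (t))) (s (s (t) (t)) (k (h) (h) (t))))) : C


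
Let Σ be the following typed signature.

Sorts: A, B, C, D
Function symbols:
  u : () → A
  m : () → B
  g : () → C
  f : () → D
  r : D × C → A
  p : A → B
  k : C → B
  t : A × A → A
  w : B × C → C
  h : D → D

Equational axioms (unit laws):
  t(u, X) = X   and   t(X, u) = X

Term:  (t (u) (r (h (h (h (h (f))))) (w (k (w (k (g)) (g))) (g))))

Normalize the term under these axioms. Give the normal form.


normal form = (r (h (h (h (h (f))))) (w (k (w (k (g)) (g))) (g)))

1. (t (u) (r (h (h (h (h (f))))) (w (k (w (k (g)) (g))) (g))))  →  (r (h (h (h (h (f))))) (w (k (w (k (g)) (g))) (g)))


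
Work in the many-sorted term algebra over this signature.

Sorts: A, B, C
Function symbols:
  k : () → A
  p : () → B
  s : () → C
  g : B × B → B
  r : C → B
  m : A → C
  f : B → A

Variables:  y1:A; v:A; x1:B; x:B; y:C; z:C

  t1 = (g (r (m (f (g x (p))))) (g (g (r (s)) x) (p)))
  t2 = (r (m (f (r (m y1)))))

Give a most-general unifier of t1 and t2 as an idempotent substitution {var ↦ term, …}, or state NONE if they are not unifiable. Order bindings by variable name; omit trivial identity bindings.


NONE (not unifiable)

head clash or occurs-check failure — not unifiable


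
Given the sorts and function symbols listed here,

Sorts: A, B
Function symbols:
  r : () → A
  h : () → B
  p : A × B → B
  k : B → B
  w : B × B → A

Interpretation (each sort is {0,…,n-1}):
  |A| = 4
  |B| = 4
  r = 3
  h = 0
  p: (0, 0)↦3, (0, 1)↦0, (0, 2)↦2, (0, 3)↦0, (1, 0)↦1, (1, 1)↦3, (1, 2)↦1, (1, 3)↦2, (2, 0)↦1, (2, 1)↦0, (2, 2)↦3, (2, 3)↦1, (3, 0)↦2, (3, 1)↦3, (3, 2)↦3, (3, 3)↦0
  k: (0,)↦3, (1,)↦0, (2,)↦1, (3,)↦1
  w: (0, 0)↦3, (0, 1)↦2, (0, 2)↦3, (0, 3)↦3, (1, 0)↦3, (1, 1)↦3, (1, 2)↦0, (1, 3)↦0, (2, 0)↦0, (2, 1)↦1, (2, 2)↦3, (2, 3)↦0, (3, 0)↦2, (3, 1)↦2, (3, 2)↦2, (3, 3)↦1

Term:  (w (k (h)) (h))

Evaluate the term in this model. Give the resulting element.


  h = 0
  (k (h)) = k(0,) = 3
  h = 0
  (w (k (h)) (h)) = w(3, 0) = 2

value = 2


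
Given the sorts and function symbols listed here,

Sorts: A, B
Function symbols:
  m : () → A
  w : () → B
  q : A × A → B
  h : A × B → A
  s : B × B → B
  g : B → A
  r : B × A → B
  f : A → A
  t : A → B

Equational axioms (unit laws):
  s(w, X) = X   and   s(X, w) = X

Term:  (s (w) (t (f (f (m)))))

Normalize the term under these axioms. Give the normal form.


1. (s (w) (t (f (f (m)))))  →  (t (f (f (m))))

normal form = (t (f (f (m))))


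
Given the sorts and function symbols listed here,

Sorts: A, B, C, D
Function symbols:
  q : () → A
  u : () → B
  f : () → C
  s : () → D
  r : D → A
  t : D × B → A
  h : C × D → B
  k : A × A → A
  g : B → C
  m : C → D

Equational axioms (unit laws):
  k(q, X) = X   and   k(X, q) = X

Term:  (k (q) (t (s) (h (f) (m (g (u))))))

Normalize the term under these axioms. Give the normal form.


1. (k (q) (t (s) (h (f) (m (g (u))))))  →  (t (s) (h (f) (m (g (u)))))

normal form = (t (s) (h (f) (m (g (u)))))


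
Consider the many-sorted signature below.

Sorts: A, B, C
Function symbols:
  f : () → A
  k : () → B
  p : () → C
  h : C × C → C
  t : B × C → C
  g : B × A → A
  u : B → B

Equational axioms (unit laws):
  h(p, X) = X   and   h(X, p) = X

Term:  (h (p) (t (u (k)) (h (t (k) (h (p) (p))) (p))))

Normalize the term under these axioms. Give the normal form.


normal form = (t (u (k)) (t (k) (p)))

1. (h (p) (t (u (k)) (h (t (k) (h (p) (p))) (p))))  →  (t (u (k)) (h (t (k) (h (p) (p))) (p)))
2. (t (u (k)) (h (t (k) (h (p) (p))) (p)))  →  (t (u (k)) (t (k) (h (p) (p))))
3. (t (u (k)) (t (k) (h (p) (p))))  →  (t (u (k)) (t (k) (p)))


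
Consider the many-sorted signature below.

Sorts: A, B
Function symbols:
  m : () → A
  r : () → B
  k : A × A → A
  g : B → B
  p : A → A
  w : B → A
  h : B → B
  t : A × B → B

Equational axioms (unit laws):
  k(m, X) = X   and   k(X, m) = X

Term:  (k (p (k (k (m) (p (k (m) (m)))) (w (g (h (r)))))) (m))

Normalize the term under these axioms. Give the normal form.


1. (k (p (k (k (m) (p (k (m) (m)))) (w (g (h (r)))))) (m))  →  (p (k (k (m) (p (k (m) (m)))) (w (g (h (r))))))
2. (p (k (k (m) (p (k (m) (m)))) (w (g (h (r))))))  →  (p (k (p (k (m) (m))) (w (g (h (r))))))
3. (p (k (p (k (m) (m))) (w (g (h (r))))))  →  (p (k (p (m)) (w (g (h (r))))))

normal form = (p (k (p (m)) (w (g (h (r))))))


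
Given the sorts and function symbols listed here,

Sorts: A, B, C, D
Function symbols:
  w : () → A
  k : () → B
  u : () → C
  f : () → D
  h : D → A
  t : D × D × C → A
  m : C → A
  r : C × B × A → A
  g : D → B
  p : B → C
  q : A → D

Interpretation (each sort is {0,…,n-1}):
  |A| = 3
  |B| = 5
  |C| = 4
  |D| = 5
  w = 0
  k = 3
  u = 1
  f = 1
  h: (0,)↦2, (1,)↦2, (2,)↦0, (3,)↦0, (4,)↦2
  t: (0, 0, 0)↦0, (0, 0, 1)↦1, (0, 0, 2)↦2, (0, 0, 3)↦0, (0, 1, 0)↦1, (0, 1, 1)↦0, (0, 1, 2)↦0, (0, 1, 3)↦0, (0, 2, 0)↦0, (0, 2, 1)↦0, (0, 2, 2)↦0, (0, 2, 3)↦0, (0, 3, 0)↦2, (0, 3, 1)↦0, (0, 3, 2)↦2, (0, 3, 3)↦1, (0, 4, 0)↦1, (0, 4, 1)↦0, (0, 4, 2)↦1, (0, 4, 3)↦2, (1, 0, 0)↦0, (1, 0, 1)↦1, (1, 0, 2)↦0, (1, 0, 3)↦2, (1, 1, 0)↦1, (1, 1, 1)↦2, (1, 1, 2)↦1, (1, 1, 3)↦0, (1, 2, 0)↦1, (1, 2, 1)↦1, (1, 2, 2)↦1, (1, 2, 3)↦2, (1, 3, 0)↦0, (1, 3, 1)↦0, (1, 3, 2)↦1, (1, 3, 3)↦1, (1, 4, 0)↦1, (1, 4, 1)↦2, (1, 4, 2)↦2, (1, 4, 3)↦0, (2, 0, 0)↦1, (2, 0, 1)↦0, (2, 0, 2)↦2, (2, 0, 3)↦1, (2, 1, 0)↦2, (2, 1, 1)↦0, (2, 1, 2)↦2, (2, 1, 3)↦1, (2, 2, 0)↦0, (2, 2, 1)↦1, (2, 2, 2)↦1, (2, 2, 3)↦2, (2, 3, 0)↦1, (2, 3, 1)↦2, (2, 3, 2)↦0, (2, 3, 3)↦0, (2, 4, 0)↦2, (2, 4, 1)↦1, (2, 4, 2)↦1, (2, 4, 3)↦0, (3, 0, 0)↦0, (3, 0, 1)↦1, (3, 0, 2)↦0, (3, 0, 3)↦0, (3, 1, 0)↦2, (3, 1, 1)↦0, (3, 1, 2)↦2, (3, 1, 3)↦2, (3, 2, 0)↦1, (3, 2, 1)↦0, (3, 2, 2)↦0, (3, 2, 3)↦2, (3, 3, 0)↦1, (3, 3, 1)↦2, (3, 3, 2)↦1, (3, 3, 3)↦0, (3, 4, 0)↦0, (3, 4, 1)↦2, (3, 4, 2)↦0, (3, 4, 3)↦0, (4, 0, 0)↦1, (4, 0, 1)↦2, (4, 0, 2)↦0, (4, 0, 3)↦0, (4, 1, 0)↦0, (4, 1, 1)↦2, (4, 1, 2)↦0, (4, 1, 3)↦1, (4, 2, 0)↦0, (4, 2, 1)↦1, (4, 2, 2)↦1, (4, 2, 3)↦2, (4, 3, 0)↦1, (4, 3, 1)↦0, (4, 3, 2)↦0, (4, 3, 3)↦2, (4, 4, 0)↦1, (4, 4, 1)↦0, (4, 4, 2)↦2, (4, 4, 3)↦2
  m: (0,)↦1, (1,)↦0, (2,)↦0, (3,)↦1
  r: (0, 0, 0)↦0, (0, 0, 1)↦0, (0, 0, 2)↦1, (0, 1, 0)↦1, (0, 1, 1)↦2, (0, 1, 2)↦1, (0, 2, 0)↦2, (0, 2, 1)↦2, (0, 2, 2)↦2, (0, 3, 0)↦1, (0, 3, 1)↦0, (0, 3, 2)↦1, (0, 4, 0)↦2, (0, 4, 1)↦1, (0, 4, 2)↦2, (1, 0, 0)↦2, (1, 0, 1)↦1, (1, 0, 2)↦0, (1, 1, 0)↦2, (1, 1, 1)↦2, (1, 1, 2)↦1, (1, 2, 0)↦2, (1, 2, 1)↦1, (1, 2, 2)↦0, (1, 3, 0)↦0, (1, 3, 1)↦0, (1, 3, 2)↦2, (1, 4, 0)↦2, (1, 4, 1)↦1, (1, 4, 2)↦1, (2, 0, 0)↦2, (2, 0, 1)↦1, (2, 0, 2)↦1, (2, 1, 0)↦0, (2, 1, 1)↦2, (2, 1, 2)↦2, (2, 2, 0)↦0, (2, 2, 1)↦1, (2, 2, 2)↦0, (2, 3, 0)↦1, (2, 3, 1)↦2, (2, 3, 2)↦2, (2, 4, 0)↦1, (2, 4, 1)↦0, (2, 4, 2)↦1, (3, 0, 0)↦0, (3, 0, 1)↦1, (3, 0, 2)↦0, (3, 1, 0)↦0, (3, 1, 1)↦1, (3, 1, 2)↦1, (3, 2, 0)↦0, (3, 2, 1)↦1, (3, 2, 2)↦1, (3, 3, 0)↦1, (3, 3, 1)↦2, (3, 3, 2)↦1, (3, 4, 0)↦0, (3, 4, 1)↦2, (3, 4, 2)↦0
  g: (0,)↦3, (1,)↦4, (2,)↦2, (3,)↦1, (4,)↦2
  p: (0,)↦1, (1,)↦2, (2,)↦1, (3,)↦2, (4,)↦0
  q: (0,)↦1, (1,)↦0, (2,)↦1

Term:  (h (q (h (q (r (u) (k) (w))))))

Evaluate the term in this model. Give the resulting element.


value = 2

  u = 1
  k = 3
  w = 0
  (r (u) (k) (w)) = r(1, 3, 0) = 0
  (q (r (u) (k) (w))) = q(0,) = 1
  (h (q (r (u) (k) (w)))) = h(1,) = 2
  (q (h (q (r (u) (k) (w))))) = q(2,) = 1
  (h (q (h (q (r (u) (k) (w)))))) = h(1,) = 2


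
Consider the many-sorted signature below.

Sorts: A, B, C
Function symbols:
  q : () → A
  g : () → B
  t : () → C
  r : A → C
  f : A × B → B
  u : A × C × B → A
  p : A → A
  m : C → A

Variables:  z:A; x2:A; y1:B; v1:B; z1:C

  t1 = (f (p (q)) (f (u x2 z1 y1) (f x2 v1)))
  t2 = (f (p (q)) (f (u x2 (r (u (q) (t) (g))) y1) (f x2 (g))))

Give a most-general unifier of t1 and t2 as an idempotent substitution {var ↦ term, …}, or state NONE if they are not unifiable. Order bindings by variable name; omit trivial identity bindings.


{v1 ↦ (g), z1 ↦ (r (u (q) (t) (g)))}


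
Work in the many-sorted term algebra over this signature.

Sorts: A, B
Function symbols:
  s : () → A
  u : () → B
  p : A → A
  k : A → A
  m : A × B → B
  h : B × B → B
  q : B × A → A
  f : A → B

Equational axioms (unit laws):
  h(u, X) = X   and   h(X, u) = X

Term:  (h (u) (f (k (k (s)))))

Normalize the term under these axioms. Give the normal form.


1. (h (u) (f (k (k (s)))))  →  (f (k (k (s))))

normal form = (f (k (k (s))))


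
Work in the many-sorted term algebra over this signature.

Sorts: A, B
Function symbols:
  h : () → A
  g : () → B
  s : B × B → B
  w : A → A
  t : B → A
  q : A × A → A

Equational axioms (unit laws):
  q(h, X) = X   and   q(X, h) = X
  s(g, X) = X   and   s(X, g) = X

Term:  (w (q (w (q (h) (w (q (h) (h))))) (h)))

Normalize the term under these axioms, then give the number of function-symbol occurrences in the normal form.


size = 4

1. (w (q (w (q (h) (w (q (h) (h))))) (h)))  →  (w (w (q (h) (w (q (h) (h))))))
2. (w (w (q (h) (w (q (h) (h))))))  →  (w (w (w (q (h) (h)))))
3. (w (w (w (q (h) (h)))))  →  (w (w (w (h))))
normal form: (w (w (w (h))))


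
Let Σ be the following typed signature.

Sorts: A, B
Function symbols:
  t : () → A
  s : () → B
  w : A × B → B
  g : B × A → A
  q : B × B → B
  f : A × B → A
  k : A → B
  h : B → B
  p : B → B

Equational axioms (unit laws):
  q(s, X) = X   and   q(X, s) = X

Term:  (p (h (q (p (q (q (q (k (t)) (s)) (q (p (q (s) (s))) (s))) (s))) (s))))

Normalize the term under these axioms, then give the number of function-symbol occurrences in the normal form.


size = 8

1. (p (h (q (p (q (q (q (k (t)) (s)) (q (p (q (s) (s))) (s))) (s))) (s))))  →  (p (h (p (q (q (q (k (t)) (s)) (q (p (q (s) (s))) (s))) (s)))))
2. (p (h (p (q (q (q (k (t)) (s)) (q (p (q (s) (s))) (s))) (s)))))  →  (p (h (p (q (q (k (t)) (s)) (q (p (q (s) (s))) (s))))))
3. (p (h (p (q (q (k (t)) (s)) (q (p (q (s) (s))) (s))))))  →  (p (h (p (q (k (t)) (q (p (q (s) (s))) (s))))))
4. (p (h (p (q (k (t)) (q (p (q (s) (s))) (s))))))  →  (p (h (p (q (k (t)) (p (q (s) (s)))))))
5. (p (h (p (q (k (t)) (p (q (s) (s)))))))  →  (p (h (p (q (k (t)) (p (s))))))
normal form: (p (h (p (q (k (t)) (p (s))))))


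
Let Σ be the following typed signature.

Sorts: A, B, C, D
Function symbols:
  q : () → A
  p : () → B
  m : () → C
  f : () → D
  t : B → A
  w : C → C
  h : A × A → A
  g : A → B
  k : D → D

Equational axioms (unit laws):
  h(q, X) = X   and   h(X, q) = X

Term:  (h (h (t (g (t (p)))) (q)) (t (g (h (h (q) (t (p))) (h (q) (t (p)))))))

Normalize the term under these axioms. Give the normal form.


1. (h (h (t (g (t (p)))) (q)) (t (g (h (h (q) (t (p))) (h (q) (t (p)))))))  →  (h (t (g (t (p)))) (t (g (h (h (q) (t (p))) (h (q) (t (p)))))))
2. (h (t (g (t (p)))) (t (g (h (h (q) (t (p))) (h (q) (t (p)))))))  →  (h (t (g (t (p)))) (t (g (h (t (p)) (h (q) (t (p)))))))
3. (h (t (g (t (p)))) (t (g (h (t (p)) (h (q) (t (p)))))))  →  (h (t (g (t (p)))) (t (g (h (t (p)) (t (p))))))

normal form = (h (t (g (t (p)))) (t (g (h (t (p)) (t (p))))))


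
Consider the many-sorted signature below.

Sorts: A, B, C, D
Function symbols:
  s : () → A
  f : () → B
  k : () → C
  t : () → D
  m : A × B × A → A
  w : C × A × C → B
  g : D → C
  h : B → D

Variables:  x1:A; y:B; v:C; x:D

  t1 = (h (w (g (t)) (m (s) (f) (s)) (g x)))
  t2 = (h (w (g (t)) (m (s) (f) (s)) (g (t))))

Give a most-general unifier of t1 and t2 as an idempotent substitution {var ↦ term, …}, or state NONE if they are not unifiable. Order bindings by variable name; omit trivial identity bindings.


{x ↦ (t)}


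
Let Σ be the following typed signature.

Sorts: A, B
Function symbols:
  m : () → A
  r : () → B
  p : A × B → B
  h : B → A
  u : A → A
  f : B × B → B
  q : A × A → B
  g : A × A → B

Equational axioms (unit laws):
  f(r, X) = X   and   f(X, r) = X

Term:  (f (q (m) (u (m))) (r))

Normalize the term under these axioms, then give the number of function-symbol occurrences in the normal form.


1. (f (q (m) (u (m))) (r))  →  (q (m) (u (m)))
normal form: (q (m) (u (m)))

size = 4


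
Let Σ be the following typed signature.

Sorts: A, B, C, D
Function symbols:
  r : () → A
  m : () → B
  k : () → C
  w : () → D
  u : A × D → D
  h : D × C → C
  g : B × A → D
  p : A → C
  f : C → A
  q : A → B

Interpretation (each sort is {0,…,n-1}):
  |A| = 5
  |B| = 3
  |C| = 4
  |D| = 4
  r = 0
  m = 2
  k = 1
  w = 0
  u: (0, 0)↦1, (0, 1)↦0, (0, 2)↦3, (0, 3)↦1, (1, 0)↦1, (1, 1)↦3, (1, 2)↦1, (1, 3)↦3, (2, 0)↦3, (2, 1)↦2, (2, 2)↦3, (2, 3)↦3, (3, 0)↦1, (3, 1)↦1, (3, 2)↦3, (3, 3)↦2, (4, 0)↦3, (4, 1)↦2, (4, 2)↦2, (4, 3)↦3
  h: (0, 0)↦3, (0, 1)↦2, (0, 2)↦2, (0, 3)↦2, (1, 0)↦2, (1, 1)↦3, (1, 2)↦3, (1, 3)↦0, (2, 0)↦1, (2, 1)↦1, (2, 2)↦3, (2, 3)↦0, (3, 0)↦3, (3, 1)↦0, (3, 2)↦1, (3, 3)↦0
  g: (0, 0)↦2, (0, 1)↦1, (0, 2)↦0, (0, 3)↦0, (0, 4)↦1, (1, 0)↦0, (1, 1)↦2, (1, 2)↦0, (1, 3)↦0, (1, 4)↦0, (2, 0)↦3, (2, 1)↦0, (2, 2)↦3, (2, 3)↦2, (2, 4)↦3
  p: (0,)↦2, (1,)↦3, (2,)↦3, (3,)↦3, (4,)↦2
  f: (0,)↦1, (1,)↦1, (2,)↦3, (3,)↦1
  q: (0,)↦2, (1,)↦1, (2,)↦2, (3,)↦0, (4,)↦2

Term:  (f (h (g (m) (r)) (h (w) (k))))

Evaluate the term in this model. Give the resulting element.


  m = 2
  r = 0
  (g (m) (r)) = g(2, 0) = 3
  w = 0
  k = 1
  (h (w) (k)) = h(0, 1) = 2
  (h (g (m) (r)) (h (w) (k))) = h(3, 2) = 1
  (f (h (g (m) (r)) (h (w) (k)))) = f(1,) = 1

value = 1


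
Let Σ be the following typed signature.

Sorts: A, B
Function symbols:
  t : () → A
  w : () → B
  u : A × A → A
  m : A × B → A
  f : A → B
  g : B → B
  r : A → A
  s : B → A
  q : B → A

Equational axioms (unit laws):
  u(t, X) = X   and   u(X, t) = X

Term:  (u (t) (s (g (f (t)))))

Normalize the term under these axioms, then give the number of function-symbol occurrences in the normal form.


1. (u (t) (s (g (f (t)))))  →  (s (g (f (t))))
normal form: (s (g (f (t))))

size = 4


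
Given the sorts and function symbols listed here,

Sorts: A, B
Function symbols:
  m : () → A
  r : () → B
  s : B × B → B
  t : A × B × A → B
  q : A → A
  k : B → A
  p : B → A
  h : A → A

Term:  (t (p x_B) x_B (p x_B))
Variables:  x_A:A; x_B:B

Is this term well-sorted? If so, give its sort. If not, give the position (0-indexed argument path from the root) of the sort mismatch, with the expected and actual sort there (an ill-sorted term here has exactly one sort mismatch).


    x_B : B
  (p x_B) : A
  x_B : B
    x_B : B
  (p x_B) : A
(t (p x_B) x_B (p x_B)) : B

well-sorted; sort = B


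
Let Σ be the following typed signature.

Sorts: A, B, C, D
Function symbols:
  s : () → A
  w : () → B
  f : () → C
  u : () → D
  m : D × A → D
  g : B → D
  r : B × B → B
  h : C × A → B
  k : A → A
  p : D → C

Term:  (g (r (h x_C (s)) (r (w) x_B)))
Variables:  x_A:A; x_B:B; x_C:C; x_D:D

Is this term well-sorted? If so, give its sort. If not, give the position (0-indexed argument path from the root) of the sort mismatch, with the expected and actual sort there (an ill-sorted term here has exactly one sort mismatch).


      x_C : C
      (s) : A
    (h x_C (s)) : B
      (w) : B
      x_B : B
    (r (w) x_B) : B
  (r (h x_C (s)) (r (w) x_B)) : B
(g (r (h x_C (s)) (r (w) x_B))) : D

well-sorted; sort = D


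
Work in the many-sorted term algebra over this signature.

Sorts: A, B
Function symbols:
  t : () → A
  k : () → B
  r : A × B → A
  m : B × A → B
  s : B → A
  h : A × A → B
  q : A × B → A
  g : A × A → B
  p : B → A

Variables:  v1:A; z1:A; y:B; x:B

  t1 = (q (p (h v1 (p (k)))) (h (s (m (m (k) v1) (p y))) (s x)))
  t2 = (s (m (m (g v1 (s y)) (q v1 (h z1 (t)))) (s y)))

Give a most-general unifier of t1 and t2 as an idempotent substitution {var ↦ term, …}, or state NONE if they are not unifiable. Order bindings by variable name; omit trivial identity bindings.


head clash or occurs-check failure — not unifiable

NONE (not unifiable)


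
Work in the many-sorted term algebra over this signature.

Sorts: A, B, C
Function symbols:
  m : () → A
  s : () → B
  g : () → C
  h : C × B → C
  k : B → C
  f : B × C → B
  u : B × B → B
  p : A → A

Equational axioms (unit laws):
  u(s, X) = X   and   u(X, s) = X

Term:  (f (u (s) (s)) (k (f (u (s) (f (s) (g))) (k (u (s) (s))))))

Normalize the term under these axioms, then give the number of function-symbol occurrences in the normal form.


1. (f (u (s) (s)) (k (f (u (s) (f (s) (g))) (k (u (s) (s))))))  →  (f (s) (k (f (u (s) (f (s) (g))) (k (u (s) (s))))))
2. (f (s) (k (f (u (s) (f (s) (g))) (k (u (s) (s))))))  →  (f (s) (k (f (f (s) (g)) (k (u (s) (s))))))
3. (f (s) (k (f (f (s) (g)) (k (u (s) (s))))))  →  (f (s) (k (f (f (s) (g)) (k (s)))))
normal form: (f (s) (k (f (f (s) (g)) (k (s)))))

size = 9


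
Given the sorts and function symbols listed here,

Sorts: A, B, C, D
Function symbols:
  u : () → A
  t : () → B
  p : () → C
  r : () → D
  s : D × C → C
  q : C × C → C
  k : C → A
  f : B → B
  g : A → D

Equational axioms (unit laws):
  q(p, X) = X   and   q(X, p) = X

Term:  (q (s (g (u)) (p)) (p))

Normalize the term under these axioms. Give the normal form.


1. (q (s (g (u)) (p)) (p))  →  (s (g (u)) (p))

normal form = (s (g (u)) (p))


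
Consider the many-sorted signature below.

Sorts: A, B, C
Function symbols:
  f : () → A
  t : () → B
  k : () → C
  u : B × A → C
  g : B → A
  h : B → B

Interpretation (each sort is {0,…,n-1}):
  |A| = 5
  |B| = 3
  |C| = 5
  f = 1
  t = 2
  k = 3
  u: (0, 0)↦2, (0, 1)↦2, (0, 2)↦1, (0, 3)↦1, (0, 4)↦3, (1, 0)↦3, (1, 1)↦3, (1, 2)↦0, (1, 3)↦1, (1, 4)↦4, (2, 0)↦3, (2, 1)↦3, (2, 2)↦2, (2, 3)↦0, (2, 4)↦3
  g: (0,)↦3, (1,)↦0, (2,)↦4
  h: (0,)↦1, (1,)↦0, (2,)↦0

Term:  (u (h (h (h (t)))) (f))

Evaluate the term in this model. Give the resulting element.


  t = 2
  (h (t)) = h(2,) = 0
  (h (h (t))) = h(0,) = 1
  (h (h (h (t)))) = h(1,) = 0
  f = 1
  (u (h (h (h (t)))) (f)) = u(0, 1) = 2

value = 2


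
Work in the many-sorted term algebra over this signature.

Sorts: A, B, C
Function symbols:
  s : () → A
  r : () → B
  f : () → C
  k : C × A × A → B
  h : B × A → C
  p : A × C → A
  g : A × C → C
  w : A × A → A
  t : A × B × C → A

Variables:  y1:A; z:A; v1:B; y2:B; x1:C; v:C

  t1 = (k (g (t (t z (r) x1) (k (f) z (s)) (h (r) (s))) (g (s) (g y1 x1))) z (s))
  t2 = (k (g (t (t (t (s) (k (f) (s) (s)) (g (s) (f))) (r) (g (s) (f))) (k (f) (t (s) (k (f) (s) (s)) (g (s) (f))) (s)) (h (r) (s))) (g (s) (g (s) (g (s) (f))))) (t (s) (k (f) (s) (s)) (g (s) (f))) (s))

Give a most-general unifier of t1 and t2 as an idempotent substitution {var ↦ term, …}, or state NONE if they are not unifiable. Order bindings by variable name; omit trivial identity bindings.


{x1 ↦ (g (s) (f)), y1 ↦ (s), z ↦ (t (s) (k (f) (s) (s)) (g (s) (f)))}


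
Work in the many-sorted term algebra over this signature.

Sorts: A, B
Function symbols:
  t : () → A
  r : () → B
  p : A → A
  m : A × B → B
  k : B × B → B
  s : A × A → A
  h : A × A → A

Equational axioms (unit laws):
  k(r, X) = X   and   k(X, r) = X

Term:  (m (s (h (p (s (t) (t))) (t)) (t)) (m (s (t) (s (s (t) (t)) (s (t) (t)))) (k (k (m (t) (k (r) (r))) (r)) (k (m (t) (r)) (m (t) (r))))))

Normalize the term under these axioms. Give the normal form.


1. (m (s (h (p (s (t) (t))) (t)) (t)) (m (s (t) (s (s (t) (t)) (s (t) (t)))) (k (k (m (t) (k (r) (r))) (r)) (k (m (t) (r)) (m (t) (r))))))  →  (m (s (h (p (s (t) (t))) (t)) (t)) (m (s (t) (s (s (t) (t)) (s (t) (t)))) (k (m (t) (k (r) (r))) (k (m (t) (r)) (m (t) (r))))))
2. (m (s (h (p (s (t) (t))) (t)) (t)) (m (s (t) (s (s (t) (t)) (s (t) (t)))) (k (m (t) (k (r) (r))) (k (m (t) (r)) (m (t) (r))))))  →  (m (s (h (p (s (t) (t))) (t)) (t)) (m (s (t) (s (s (t) (t)) (s (t) (t)))) (k (m (t) (r)) (k (m (t) (r)) (m (t) (r))))))

normal form = (m (s (h (p (s (t) (t))) (t)) (t)) (m (s (t) (s (s (t) (t)) (s (t) (t)))) (k (m (t) (r)) (k (m (t) (r)) (m (t) (r))))))
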